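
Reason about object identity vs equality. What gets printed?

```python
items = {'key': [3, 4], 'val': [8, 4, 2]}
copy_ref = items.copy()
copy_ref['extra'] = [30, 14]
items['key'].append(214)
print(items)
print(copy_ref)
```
{'key': [3, 4, 214], 'val': [8, 4, 2]}
{'key': [3, 4, 214], 'val': [8, 4, 2], 'extra': [30, 14]}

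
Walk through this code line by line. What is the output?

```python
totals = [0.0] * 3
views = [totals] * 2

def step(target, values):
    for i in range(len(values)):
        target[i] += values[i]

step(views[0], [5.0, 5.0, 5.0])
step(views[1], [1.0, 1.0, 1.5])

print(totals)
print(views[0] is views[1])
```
[6.0, 6.0, 6.5]
True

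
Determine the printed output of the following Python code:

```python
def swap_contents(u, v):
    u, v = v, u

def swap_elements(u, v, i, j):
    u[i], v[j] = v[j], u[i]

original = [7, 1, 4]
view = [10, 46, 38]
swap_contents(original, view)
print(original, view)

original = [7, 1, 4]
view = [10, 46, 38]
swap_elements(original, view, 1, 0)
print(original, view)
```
[7, 1, 4] [10, 46, 38]
[7, 10, 4] [1, 46, 38]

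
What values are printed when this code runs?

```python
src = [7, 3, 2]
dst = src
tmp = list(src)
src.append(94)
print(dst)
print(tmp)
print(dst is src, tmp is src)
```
[7, 3, 2, 94]
[7, 3, 2]
True False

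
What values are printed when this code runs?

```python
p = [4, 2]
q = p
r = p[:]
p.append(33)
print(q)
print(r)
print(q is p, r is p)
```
[4, 2, 33]
[4, 2]
True False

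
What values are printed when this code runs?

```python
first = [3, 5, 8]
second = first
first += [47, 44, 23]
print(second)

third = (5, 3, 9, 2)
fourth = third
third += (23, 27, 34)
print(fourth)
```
[3, 5, 8, 47, 44, 23]
(5, 3, 9, 2)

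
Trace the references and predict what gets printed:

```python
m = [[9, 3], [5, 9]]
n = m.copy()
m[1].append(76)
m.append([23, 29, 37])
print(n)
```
[[9, 3], [5, 9, 76]]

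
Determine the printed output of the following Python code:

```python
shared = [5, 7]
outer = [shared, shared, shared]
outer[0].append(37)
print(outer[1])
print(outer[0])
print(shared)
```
[5, 7, 37]
[5, 7, 37]
[5, 7, 37]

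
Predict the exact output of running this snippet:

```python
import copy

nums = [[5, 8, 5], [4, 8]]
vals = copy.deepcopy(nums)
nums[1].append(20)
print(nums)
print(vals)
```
[[5, 8, 5], [4, 8, 20]]
[[5, 8, 5], [4, 8]]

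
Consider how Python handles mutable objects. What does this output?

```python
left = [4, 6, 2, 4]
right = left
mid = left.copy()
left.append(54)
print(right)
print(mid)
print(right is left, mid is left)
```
[4, 6, 2, 4, 54]
[4, 6, 2, 4]
True False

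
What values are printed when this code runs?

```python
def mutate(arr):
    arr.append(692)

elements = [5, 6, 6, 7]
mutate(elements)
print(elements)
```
[5, 6, 6, 7, 692]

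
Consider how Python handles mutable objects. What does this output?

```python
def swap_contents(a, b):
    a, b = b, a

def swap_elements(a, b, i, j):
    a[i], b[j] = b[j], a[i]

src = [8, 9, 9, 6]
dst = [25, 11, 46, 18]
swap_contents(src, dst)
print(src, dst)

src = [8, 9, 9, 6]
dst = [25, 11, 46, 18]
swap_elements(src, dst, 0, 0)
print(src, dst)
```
[8, 9, 9, 6] [25, 11, 46, 18]
[25, 9, 9, 6] [8, 11, 46, 18]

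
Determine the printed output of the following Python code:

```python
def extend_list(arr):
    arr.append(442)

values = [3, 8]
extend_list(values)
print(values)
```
[3, 8, 442]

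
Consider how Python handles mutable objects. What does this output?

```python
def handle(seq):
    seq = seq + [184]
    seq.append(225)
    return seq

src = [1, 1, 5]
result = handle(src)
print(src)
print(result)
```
[1, 1, 5]
[1, 1, 5, 184, 225]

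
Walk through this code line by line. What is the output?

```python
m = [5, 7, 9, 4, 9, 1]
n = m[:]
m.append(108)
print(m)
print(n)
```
[5, 7, 9, 4, 9, 1, 108]
[5, 7, 9, 4, 9, 1]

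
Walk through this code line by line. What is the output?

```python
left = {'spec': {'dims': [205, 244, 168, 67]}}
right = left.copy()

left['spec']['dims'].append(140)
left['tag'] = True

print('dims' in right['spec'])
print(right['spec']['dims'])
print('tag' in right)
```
True
[205, 244, 168, 67, 140]
False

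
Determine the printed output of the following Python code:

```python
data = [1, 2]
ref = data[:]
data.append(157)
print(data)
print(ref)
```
[1, 2, 157]
[1, 2]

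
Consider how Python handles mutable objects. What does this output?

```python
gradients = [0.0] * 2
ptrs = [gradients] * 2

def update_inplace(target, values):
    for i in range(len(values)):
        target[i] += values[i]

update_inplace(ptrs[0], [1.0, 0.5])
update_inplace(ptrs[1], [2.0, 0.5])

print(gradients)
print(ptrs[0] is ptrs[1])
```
[3.0, 1.0]
True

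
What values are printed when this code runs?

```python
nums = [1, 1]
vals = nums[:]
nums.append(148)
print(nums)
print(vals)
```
[1, 1, 148]
[1, 1]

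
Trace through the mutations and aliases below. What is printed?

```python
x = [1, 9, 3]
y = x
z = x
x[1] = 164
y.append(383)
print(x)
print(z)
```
[1, 164, 3, 383]
[1, 164, 3, 383]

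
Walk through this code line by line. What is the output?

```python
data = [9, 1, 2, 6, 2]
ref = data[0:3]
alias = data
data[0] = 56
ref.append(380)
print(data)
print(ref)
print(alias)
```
[56, 1, 2, 6, 2]
[9, 1, 2, 380]
[56, 1, 2, 6, 2]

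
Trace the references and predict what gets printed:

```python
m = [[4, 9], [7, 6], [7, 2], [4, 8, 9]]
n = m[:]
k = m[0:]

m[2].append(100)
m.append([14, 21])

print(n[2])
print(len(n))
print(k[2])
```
[7, 2, 100]
4
[7, 2, 100]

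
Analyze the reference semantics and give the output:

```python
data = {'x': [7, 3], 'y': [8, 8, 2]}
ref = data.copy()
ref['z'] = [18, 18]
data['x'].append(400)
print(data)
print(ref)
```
{'x': [7, 3, 400], 'y': [8, 8, 2]}
{'x': [7, 3, 400], 'y': [8, 8, 2], 'z': [18, 18]}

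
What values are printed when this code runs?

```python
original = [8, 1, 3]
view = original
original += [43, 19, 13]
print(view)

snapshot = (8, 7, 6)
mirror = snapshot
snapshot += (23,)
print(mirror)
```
[8, 1, 3, 43, 19, 13]
(8, 7, 6)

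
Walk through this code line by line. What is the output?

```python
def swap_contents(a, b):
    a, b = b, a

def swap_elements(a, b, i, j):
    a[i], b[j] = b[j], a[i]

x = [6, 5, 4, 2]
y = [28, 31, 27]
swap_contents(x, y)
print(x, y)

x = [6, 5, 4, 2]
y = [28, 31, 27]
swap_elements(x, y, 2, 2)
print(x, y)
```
[6, 5, 4, 2] [28, 31, 27]
[6, 5, 27, 2] [28, 31, 4]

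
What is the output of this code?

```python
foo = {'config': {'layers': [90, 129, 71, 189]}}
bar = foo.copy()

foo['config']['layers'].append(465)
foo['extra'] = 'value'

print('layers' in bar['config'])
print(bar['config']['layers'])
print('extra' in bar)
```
True
[90, 129, 71, 189, 465]
False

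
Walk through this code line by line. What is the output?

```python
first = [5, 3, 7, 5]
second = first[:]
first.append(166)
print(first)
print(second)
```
[5, 3, 7, 5, 166]
[5, 3, 7, 5]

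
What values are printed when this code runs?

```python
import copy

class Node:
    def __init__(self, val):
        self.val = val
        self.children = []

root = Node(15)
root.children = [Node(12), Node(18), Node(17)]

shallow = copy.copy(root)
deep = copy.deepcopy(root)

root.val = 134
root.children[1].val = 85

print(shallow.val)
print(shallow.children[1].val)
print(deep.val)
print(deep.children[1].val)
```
15
85
15
18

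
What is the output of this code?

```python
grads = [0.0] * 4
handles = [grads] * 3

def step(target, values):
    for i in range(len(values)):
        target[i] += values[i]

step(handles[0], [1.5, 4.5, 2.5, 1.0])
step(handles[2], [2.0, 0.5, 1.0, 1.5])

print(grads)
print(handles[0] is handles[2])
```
[3.5, 5.0, 3.5, 2.5]
True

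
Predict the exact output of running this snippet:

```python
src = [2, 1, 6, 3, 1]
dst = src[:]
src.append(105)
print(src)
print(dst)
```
[2, 1, 6, 3, 1, 105]
[2, 1, 6, 3, 1]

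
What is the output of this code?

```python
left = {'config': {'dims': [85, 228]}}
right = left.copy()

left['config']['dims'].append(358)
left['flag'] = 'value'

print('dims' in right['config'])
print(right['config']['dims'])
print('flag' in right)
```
True
[85, 228, 358]
False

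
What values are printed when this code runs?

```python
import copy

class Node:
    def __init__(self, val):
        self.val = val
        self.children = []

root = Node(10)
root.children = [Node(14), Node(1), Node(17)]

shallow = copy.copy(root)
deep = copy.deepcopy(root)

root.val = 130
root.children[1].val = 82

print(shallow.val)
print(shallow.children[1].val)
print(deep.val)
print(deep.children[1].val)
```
10
82
10
1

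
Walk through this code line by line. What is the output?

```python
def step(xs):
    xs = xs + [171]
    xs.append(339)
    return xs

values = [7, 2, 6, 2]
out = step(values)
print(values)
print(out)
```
[7, 2, 6, 2]
[7, 2, 6, 2, 171, 339]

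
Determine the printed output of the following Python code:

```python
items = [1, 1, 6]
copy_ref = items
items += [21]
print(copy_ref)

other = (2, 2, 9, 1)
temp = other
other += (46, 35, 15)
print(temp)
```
[1, 1, 6, 21]
(2, 2, 9, 1)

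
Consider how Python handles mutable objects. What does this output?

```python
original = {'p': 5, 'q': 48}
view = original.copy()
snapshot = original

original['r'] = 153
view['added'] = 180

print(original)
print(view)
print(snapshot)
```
{'p': 5, 'q': 48, 'r': 153}
{'p': 5, 'q': 48, 'added': 180}
{'p': 5, 'q': 48, 'r': 153}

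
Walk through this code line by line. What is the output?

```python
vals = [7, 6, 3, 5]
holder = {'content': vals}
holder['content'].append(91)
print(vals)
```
[7, 6, 3, 5, 91]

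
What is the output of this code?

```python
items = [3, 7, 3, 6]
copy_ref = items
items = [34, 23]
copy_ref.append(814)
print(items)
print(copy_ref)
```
[34, 23]
[3, 7, 3, 6, 814]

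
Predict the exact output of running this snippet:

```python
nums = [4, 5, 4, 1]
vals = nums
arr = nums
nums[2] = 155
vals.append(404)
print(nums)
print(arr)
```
[4, 5, 155, 1, 404]
[4, 5, 155, 1, 404]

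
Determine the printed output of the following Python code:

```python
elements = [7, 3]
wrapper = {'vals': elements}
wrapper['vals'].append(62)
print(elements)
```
[7, 3, 62]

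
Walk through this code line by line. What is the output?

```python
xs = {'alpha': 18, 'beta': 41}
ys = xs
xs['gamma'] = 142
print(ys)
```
{'alpha': 18, 'beta': 41, 'gamma': 142}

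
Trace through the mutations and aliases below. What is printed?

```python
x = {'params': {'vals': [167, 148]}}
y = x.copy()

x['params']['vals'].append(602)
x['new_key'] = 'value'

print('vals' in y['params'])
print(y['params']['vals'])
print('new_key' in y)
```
True
[167, 148, 602]
False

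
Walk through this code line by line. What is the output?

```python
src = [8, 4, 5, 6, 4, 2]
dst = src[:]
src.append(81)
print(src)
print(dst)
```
[8, 4, 5, 6, 4, 2, 81]
[8, 4, 5, 6, 4, 2]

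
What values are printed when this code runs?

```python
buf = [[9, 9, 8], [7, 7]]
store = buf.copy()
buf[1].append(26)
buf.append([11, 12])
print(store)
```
[[9, 9, 8], [7, 7, 26]]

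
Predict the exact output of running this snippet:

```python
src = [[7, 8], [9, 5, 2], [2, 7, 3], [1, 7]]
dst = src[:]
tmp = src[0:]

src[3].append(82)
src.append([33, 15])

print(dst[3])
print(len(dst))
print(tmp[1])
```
[1, 7, 82]
4
[9, 5, 2]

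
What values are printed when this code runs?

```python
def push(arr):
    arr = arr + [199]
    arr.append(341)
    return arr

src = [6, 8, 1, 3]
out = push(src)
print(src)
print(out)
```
[6, 8, 1, 3]
[6, 8, 1, 3, 199, 341]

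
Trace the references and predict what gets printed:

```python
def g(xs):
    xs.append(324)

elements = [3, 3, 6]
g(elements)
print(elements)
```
[3, 3, 6, 324]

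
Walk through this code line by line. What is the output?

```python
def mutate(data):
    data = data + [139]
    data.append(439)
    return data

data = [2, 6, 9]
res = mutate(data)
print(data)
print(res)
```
[2, 6, 9]
[2, 6, 9, 139, 439]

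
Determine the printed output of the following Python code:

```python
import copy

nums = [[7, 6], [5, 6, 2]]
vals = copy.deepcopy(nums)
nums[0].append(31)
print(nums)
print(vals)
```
[[7, 6, 31], [5, 6, 2]]
[[7, 6], [5, 6, 2]]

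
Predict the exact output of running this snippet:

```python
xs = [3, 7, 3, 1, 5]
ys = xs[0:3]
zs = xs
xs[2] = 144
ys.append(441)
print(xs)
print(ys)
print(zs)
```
[3, 7, 144, 1, 5]
[3, 7, 3, 441]
[3, 7, 144, 1, 5]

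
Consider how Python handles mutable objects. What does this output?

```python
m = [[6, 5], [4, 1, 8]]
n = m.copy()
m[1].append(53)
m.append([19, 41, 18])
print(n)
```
[[6, 5], [4, 1, 8, 53]]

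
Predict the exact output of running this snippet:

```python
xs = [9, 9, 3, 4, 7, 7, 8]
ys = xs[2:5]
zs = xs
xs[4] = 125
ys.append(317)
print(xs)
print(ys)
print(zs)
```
[9, 9, 3, 4, 125, 7, 8]
[3, 4, 7, 317]
[9, 9, 3, 4, 125, 7, 8]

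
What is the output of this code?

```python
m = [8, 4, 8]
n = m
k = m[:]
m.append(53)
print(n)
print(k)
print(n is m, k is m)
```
[8, 4, 8, 53]
[8, 4, 8]
True False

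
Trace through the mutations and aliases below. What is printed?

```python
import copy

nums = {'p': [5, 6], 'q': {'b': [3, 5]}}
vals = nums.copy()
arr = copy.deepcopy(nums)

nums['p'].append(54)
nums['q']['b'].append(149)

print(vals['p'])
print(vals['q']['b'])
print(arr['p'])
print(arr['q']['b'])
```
[5, 6, 54]
[3, 5, 149]
[5, 6]
[3, 5]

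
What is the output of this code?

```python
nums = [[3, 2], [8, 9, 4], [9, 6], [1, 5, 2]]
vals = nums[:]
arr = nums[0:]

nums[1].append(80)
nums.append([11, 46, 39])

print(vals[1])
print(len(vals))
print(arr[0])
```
[8, 9, 4, 80]
4
[3, 2]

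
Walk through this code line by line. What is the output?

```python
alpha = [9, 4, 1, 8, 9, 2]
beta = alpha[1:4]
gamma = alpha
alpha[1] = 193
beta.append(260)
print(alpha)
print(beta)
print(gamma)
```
[9, 193, 1, 8, 9, 2]
[4, 1, 8, 260]
[9, 193, 1, 8, 9, 2]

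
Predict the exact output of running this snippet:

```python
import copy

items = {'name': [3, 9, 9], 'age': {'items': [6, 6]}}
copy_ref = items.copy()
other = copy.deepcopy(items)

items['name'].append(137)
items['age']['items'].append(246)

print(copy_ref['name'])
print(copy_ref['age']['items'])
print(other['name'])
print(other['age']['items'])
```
[3, 9, 9, 137]
[6, 6, 246]
[3, 9, 9]
[6, 6]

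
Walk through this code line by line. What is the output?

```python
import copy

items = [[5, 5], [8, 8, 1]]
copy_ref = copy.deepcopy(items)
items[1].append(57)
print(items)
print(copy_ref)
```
[[5, 5], [8, 8, 1, 57]]
[[5, 5], [8, 8, 1]]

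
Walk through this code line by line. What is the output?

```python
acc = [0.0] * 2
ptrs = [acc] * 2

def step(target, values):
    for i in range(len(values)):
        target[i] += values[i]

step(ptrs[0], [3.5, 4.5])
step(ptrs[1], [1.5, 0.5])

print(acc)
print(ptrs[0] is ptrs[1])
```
[5.0, 5.0]
True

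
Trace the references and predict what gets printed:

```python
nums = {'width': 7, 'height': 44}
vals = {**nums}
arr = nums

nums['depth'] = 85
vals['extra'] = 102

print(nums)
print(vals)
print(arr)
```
{'width': 7, 'height': 44, 'depth': 85}
{'width': 7, 'height': 44, 'extra': 102}
{'width': 7, 'height': 44, 'depth': 85}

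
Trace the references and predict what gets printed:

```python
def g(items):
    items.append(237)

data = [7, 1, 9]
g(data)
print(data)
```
[7, 1, 9, 237]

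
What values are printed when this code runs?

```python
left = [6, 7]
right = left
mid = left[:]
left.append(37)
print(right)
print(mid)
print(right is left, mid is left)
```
[6, 7, 37]
[6, 7]
True False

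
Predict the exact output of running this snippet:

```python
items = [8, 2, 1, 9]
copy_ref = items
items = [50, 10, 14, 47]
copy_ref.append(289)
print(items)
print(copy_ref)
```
[50, 10, 14, 47]
[8, 2, 1, 9, 289]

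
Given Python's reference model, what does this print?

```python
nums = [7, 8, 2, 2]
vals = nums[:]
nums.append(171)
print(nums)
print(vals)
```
[7, 8, 2, 2, 171]
[7, 8, 2, 2]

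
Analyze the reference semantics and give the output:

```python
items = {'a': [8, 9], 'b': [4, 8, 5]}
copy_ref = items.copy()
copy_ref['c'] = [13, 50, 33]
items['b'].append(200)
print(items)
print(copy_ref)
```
{'a': [8, 9], 'b': [4, 8, 5, 200]}
{'a': [8, 9], 'b': [4, 8, 5, 200], 'c': [13, 50, 33]}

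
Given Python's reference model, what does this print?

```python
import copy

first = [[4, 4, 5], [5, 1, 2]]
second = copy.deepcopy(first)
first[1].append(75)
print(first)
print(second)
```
[[4, 4, 5], [5, 1, 2, 75]]
[[4, 4, 5], [5, 1, 2]]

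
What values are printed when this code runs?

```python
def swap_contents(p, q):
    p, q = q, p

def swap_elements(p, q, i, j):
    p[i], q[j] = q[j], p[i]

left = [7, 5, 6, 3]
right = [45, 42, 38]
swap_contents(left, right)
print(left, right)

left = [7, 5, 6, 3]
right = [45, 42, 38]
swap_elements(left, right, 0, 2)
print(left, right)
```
[7, 5, 6, 3] [45, 42, 38]
[38, 5, 6, 3] [45, 42, 7]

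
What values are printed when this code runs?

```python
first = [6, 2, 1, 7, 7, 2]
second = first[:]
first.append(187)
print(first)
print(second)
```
[6, 2, 1, 7, 7, 2, 187]
[6, 2, 1, 7, 7, 2]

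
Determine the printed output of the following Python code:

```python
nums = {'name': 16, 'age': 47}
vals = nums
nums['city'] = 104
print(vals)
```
{'name': 16, 'age': 47, 'city': 104}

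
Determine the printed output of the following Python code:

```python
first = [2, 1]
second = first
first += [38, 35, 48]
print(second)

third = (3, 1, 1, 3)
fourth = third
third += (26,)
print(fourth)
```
[2, 1, 38, 35, 48]
(3, 1, 1, 3)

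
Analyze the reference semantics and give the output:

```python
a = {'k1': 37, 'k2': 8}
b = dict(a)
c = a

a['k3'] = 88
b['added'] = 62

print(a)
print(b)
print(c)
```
{'k1': 37, 'k2': 8, 'k3': 88}
{'k1': 37, 'k2': 8, 'added': 62}
{'k1': 37, 'k2': 8, 'k3': 88}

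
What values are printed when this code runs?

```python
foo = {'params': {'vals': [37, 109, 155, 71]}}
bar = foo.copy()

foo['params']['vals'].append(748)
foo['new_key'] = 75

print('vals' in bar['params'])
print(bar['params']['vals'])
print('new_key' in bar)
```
True
[37, 109, 155, 71, 748]
False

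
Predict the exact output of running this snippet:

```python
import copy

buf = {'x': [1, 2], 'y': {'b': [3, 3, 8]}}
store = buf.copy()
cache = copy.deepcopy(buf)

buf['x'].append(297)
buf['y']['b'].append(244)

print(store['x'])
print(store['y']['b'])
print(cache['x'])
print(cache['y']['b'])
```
[1, 2, 297]
[3, 3, 8, 244]
[1, 2]
[3, 3, 8]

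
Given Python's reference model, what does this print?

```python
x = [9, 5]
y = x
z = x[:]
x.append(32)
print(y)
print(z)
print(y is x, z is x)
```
[9, 5, 32]
[9, 5]
True False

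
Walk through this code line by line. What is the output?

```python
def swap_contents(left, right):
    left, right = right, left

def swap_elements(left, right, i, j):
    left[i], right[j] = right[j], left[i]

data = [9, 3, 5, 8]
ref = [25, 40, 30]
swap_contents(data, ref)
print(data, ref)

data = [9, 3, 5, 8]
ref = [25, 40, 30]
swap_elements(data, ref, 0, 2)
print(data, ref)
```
[9, 3, 5, 8] [25, 40, 30]
[30, 3, 5, 8] [25, 40, 9]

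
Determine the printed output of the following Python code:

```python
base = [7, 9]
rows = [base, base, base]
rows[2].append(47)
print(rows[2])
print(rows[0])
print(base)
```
[7, 9, 47]
[7, 9, 47]
[7, 9, 47]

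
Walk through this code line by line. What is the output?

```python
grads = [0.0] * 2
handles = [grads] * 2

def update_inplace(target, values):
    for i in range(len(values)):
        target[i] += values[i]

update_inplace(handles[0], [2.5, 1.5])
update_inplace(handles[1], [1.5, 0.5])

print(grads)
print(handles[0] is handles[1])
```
[4.0, 2.0]
True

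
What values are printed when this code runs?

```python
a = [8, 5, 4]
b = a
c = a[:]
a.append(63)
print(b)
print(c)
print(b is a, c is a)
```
[8, 5, 4, 63]
[8, 5, 4]
True False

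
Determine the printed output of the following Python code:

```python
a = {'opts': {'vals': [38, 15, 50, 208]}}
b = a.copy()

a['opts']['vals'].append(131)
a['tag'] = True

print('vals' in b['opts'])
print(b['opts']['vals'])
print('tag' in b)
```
True
[38, 15, 50, 208, 131]
False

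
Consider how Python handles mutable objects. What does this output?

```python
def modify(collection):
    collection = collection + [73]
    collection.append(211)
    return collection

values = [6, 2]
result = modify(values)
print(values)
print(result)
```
[6, 2]
[6, 2, 73, 211]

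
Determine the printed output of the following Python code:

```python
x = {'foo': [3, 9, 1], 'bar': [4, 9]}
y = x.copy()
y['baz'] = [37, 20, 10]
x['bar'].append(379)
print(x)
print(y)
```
{'foo': [3, 9, 1], 'bar': [4, 9, 379]}
{'foo': [3, 9, 1], 'bar': [4, 9, 379], 'baz': [37, 20, 10]}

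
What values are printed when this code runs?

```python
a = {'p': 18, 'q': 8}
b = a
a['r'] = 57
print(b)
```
{'p': 18, 'q': 8, 'r': 57}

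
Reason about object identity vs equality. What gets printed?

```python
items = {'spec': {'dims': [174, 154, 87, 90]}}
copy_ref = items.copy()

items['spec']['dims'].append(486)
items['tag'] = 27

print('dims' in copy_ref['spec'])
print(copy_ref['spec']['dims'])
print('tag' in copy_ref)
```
True
[174, 154, 87, 90, 486]
False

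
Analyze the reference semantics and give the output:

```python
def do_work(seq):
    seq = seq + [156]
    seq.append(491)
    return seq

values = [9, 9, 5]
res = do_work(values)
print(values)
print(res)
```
[9, 9, 5]
[9, 9, 5, 156, 491]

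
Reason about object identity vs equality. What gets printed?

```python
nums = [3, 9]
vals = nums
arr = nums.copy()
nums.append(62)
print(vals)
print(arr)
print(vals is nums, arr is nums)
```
[3, 9, 62]
[3, 9]
True False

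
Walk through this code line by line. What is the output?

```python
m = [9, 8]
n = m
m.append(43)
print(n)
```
[9, 8, 43]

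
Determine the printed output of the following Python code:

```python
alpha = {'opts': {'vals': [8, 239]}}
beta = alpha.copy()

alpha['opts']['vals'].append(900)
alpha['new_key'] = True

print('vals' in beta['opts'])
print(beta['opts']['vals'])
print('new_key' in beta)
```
True
[8, 239, 900]
False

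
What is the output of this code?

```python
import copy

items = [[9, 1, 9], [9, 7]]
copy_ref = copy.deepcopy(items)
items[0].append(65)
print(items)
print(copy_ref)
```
[[9, 1, 9, 65], [9, 7]]
[[9, 1, 9], [9, 7]]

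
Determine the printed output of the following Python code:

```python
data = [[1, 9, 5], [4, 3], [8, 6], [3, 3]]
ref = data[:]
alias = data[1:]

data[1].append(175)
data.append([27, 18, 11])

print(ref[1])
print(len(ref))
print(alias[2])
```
[4, 3, 175]
4
[3, 3]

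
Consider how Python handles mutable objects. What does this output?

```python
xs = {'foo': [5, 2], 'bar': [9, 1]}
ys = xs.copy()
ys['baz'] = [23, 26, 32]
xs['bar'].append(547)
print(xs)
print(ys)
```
{'foo': [5, 2], 'bar': [9, 1, 547]}
{'foo': [5, 2], 'bar': [9, 1, 547], 'baz': [23, 26, 32]}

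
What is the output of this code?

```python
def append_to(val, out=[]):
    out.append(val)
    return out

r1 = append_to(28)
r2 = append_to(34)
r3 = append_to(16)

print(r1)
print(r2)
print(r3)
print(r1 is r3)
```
[28, 34, 16]
[28, 34, 16]
[28, 34, 16]
True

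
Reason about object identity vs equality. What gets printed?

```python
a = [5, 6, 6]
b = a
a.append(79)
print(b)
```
[5, 6, 6, 79]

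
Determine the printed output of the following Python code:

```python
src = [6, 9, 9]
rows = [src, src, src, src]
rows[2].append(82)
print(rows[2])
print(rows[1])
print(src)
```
[6, 9, 9, 82]
[6, 9, 9, 82]
[6, 9, 9, 82]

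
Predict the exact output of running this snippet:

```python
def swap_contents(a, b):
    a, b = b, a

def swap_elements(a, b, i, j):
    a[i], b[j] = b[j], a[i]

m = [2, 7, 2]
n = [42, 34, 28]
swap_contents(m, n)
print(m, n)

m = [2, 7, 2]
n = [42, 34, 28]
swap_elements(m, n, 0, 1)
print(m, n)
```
[2, 7, 2] [42, 34, 28]
[34, 7, 2] [42, 2, 28]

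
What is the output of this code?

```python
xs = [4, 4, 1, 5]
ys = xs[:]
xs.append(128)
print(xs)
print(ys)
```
[4, 4, 1, 5, 128]
[4, 4, 1, 5]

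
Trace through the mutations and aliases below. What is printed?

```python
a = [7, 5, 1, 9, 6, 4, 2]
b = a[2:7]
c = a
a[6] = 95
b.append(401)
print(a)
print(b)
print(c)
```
[7, 5, 1, 9, 6, 4, 95]
[1, 9, 6, 4, 2, 401]
[7, 5, 1, 9, 6, 4, 95]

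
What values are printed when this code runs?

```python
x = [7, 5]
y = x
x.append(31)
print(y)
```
[7, 5, 31]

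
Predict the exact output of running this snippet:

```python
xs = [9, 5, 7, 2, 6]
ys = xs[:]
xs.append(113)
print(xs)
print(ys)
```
[9, 5, 7, 2, 6, 113]
[9, 5, 7, 2, 6]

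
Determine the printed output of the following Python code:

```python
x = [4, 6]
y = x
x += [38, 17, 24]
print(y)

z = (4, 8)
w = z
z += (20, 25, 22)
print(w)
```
[4, 6, 38, 17, 24]
(4, 8)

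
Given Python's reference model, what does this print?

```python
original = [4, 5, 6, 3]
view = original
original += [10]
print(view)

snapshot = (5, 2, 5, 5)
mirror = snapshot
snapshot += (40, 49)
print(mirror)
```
[4, 5, 6, 3, 10]
(5, 2, 5, 5)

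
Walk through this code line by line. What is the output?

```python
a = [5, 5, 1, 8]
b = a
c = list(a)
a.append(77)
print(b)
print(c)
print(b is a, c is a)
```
[5, 5, 1, 8, 77]
[5, 5, 1, 8]
True False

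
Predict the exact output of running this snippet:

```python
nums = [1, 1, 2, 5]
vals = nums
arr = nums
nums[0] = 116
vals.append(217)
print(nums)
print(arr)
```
[116, 1, 2, 5, 217]
[116, 1, 2, 5, 217]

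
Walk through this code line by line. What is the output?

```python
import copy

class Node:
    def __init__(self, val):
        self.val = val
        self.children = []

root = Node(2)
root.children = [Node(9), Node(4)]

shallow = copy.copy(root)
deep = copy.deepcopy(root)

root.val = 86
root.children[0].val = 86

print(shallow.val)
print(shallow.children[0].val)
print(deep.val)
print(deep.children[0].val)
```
2
86
2
9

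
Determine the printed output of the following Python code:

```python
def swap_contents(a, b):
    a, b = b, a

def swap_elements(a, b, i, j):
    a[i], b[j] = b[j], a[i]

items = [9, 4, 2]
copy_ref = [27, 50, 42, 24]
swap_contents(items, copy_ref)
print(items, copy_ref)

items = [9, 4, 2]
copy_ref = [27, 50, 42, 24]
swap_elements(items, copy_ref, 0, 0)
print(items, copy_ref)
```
[9, 4, 2] [27, 50, 42, 24]
[27, 4, 2] [9, 50, 42, 24]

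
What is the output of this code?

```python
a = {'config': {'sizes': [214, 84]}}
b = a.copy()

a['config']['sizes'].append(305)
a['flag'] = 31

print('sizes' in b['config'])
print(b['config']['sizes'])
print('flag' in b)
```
True
[214, 84, 305]
False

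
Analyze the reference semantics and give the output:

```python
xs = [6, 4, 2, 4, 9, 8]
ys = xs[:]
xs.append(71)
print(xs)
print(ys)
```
[6, 4, 2, 4, 9, 8, 71]
[6, 4, 2, 4, 9, 8]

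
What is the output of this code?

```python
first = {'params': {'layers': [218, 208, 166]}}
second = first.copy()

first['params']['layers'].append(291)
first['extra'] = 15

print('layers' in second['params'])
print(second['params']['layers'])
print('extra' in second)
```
True
[218, 208, 166, 291]
False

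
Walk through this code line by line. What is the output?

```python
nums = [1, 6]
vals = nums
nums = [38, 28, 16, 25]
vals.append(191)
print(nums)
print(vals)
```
[38, 28, 16, 25]
[1, 6, 191]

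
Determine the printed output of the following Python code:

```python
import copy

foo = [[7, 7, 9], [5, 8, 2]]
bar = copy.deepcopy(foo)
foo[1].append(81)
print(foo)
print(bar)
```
[[7, 7, 9], [5, 8, 2, 81]]
[[7, 7, 9], [5, 8, 2]]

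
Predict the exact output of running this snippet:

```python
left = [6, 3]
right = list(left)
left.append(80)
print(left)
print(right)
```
[6, 3, 80]
[6, 3]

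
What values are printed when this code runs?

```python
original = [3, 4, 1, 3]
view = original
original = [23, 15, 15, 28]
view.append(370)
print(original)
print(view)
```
[23, 15, 15, 28]
[3, 4, 1, 3, 370]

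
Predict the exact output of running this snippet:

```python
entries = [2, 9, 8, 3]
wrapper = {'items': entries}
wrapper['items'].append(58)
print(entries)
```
[2, 9, 8, 3, 58]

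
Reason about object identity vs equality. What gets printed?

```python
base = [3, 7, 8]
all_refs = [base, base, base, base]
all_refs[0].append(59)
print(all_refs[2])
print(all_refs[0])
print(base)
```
[3, 7, 8, 59]
[3, 7, 8, 59]
[3, 7, 8, 59]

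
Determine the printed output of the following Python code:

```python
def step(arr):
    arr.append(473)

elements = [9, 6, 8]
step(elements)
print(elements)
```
[9, 6, 8, 473]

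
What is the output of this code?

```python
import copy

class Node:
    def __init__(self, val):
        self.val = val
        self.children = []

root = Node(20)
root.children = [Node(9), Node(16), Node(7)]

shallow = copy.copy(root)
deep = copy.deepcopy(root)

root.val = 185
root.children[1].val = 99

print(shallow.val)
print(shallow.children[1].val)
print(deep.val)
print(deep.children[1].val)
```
20
99
20
16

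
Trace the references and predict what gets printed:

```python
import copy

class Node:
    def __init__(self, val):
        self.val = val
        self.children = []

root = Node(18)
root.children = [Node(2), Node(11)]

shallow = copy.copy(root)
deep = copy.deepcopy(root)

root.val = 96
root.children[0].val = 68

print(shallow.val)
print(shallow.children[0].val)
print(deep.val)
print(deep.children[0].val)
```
18
68
18
2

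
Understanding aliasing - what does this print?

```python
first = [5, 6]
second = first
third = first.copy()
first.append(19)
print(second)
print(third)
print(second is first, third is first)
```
[5, 6, 19]
[5, 6]
True False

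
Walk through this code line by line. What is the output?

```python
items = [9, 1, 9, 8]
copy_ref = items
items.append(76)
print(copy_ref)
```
[9, 1, 9, 8, 76]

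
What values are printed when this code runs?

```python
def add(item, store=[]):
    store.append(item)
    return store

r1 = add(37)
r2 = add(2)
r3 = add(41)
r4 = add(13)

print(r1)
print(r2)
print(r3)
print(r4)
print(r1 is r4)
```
[37, 2, 41, 13]
[37, 2, 41, 13]
[37, 2, 41, 13]
[37, 2, 41, 13]
True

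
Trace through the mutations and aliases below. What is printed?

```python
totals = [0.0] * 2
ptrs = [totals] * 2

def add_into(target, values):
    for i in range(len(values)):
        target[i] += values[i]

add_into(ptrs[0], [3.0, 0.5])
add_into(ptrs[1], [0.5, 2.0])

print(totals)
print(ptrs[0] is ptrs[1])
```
[3.5, 2.5]
True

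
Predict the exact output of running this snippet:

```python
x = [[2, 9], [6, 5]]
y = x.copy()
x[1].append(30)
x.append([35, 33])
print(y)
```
[[2, 9], [6, 5, 30]]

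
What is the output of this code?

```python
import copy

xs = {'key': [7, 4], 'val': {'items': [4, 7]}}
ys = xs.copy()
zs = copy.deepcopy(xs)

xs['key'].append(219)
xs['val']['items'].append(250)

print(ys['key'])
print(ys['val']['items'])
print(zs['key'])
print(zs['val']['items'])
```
[7, 4, 219]
[4, 7, 250]
[7, 4]
[4, 7]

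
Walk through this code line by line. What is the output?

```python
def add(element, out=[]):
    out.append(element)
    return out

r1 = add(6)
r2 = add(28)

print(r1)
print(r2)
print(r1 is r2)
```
[6, 28]
[6, 28]
True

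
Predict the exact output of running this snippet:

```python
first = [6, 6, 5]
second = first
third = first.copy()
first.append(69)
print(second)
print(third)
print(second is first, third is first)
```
[6, 6, 5, 69]
[6, 6, 5]
True False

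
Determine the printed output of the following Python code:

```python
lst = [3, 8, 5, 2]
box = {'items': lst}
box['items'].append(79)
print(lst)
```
[3, 8, 5, 2, 79]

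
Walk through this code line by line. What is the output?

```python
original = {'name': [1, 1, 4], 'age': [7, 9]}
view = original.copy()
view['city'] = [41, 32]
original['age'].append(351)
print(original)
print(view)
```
{'name': [1, 1, 4], 'age': [7, 9, 351]}
{'name': [1, 1, 4], 'age': [7, 9, 351], 'city': [41, 32]}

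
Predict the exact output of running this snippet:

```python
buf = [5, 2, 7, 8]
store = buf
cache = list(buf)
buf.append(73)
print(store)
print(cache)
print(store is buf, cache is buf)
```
[5, 2, 7, 8, 73]
[5, 2, 7, 8]
True False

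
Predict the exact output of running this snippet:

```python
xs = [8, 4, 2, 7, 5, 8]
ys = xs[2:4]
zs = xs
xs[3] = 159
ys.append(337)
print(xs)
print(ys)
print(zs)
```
[8, 4, 2, 159, 5, 8]
[2, 7, 337]
[8, 4, 2, 159, 5, 8]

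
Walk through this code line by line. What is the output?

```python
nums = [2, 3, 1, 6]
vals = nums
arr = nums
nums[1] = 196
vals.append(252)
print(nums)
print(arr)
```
[2, 196, 1, 6, 252]
[2, 196, 1, 6, 252]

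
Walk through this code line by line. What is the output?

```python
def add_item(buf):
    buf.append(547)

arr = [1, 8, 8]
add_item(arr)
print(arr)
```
[1, 8, 8, 547]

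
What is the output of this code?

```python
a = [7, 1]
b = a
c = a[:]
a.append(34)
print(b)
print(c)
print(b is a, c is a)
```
[7, 1, 34]
[7, 1]
True False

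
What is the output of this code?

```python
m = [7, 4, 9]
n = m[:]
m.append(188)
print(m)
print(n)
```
[7, 4, 9, 188]
[7, 4, 9]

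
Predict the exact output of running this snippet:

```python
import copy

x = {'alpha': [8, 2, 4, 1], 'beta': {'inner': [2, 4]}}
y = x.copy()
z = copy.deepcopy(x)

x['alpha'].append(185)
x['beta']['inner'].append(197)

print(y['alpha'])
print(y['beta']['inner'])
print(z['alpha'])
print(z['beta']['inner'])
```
[8, 2, 4, 1, 185]
[2, 4, 197]
[8, 2, 4, 1]
[2, 4]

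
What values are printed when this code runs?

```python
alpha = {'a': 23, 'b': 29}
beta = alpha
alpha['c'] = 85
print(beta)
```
{'a': 23, 'b': 29, 'c': 85}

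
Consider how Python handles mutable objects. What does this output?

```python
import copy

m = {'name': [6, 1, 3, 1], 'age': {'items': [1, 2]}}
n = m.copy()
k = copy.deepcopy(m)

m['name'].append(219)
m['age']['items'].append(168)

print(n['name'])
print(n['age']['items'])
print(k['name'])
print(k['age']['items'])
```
[6, 1, 3, 1, 219]
[1, 2, 168]
[6, 1, 3, 1]
[1, 2]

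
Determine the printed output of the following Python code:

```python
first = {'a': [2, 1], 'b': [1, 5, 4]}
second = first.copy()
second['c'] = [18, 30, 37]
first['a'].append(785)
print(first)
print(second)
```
{'a': [2, 1, 785], 'b': [1, 5, 4]}
{'a': [2, 1, 785], 'b': [1, 5, 4], 'c': [18, 30, 37]}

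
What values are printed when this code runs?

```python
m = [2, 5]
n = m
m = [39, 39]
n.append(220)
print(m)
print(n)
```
[39, 39]
[2, 5, 220]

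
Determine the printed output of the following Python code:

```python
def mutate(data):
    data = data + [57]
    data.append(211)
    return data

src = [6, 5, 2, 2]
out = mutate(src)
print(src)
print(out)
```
[6, 5, 2, 2]
[6, 5, 2, 2, 57, 211]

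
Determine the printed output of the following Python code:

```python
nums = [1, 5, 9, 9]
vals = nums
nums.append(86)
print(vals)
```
[1, 5, 9, 9, 86]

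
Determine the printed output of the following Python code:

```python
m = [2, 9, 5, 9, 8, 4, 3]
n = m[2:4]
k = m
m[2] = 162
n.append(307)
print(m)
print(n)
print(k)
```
[2, 9, 162, 9, 8, 4, 3]
[5, 9, 307]
[2, 9, 162, 9, 8, 4, 3]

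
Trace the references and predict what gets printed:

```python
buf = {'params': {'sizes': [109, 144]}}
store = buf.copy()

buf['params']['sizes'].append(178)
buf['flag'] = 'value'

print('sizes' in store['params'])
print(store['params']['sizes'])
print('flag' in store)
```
True
[109, 144, 178]
False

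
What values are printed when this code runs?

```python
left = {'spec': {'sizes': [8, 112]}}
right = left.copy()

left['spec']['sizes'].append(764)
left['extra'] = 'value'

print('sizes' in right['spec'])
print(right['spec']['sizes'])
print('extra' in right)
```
True
[8, 112, 764]
False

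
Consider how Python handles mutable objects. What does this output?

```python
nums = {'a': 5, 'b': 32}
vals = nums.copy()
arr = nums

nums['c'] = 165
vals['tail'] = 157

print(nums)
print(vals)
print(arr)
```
{'a': 5, 'b': 32, 'c': 165}
{'a': 5, 'b': 32, 'tail': 157}
{'a': 5, 'b': 32, 'c': 165}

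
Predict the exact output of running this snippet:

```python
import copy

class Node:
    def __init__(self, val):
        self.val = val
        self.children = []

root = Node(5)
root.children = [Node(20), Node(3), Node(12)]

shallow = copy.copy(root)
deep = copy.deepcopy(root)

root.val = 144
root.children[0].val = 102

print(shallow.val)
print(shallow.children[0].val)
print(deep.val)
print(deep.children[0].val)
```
5
102
5
20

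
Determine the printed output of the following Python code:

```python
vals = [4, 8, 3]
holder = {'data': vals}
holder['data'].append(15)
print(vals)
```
[4, 8, 3, 15]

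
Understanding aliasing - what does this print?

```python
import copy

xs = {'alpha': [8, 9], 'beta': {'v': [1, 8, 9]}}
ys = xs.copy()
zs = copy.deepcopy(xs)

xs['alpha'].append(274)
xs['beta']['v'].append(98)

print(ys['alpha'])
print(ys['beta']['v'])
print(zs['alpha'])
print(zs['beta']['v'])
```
[8, 9, 274]
[1, 8, 9, 98]
[8, 9]
[1, 8, 9]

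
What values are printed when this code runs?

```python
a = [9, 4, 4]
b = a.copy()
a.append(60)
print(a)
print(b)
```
[9, 4, 4, 60]
[9, 4, 4]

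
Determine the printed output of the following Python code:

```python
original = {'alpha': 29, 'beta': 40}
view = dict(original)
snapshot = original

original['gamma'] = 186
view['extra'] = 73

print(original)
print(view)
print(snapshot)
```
{'alpha': 29, 'beta': 40, 'gamma': 186}
{'alpha': 29, 'beta': 40, 'extra': 73}
{'alpha': 29, 'beta': 40, 'gamma': 186}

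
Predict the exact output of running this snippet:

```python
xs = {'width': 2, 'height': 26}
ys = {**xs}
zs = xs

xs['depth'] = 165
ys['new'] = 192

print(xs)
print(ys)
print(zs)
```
{'width': 2, 'height': 26, 'depth': 165}
{'width': 2, 'height': 26, 'new': 192}
{'width': 2, 'height': 26, 'depth': 165}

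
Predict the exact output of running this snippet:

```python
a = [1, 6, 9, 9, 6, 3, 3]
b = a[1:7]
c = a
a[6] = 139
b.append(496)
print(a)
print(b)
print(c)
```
[1, 6, 9, 9, 6, 3, 139]
[6, 9, 9, 6, 3, 3, 496]
[1, 6, 9, 9, 6, 3, 139]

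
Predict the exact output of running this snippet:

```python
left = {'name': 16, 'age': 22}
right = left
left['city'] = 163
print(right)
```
{'name': 16, 'age': 22, 'city': 163}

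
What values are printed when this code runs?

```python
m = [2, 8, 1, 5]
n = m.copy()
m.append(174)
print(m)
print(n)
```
[2, 8, 1, 5, 174]
[2, 8, 1, 5]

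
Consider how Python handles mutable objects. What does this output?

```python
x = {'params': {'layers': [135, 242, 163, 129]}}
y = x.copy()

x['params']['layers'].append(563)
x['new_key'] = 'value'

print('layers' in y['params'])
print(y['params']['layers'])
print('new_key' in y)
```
True
[135, 242, 163, 129, 563]
False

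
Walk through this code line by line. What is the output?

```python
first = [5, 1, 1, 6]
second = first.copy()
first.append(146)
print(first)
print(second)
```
[5, 1, 1, 6, 146]
[5, 1, 1, 6]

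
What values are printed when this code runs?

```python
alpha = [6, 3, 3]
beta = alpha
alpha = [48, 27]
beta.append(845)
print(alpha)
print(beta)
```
[48, 27]
[6, 3, 3, 845]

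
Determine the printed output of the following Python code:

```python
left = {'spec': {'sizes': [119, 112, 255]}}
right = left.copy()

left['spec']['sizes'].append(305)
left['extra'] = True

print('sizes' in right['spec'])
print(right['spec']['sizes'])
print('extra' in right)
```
True
[119, 112, 255, 305]
False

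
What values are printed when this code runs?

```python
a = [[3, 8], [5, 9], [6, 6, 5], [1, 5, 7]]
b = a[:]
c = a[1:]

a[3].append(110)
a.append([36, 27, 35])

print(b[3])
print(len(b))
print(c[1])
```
[1, 5, 7, 110]
4
[6, 6, 5]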